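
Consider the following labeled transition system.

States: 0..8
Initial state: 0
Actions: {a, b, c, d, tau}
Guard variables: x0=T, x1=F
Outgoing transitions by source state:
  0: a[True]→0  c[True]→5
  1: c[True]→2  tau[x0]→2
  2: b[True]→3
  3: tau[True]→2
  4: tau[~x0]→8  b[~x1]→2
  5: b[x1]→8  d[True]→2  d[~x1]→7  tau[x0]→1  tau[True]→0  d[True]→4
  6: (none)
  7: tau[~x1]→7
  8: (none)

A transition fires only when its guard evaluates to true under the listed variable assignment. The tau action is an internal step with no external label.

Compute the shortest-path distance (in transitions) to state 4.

Breadth-first toward 4:
  L0 = {0}
  L1 = {5}
  L2 = {1,2,4,7}
depth(4)=2, e.g. c·d

Answer: 2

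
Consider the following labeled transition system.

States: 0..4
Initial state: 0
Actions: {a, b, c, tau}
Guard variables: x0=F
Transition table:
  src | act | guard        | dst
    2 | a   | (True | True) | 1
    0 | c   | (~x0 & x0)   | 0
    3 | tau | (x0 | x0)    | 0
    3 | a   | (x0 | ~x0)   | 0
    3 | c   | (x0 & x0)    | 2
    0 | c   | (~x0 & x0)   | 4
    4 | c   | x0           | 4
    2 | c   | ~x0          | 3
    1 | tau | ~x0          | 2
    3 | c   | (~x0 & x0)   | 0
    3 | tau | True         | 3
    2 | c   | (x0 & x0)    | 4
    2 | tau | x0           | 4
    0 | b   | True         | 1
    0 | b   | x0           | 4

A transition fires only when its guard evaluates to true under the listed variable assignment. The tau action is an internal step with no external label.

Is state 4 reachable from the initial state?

Answer: UNREACHABLE

Trace:
After dropping false guards: 6 live edges.
Layer 0: {0}
Layer 1: {1}  now seen {0,1}
Layer 2: {2}  now seen {0,1,2}
Layer 3: {3}  now seen {0,1,2,3}
Reach set: {0,1,2,3}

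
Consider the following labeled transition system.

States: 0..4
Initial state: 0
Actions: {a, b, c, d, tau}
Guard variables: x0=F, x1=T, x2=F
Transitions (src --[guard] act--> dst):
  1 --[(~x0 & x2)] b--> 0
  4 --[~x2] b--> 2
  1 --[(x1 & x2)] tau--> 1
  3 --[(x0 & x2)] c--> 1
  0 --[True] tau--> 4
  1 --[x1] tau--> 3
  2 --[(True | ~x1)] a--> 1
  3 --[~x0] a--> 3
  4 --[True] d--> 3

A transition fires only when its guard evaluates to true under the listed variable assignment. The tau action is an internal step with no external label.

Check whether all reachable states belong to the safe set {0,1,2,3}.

Answer: INVARIANT VIOLATED at state 4

Working:
Inv-set: {0,1,2,3}
Reachable = {0,1,2,3,4}
  0: safe
  1: safe
  2: safe
  3: safe
  4: VIOLATES
witness against invariant: tau → 4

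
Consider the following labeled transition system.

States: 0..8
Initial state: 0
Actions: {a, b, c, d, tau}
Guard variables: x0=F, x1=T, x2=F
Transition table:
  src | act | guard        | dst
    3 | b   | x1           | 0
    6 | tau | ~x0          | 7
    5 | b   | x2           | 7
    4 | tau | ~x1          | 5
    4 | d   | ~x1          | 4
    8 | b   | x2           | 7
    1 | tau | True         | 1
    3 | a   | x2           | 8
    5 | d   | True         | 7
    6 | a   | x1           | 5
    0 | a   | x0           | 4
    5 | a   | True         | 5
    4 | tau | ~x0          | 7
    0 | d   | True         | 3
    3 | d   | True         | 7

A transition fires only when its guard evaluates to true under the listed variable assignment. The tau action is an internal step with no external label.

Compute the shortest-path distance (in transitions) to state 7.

Layered search for 7:
  L0 = {0}
  L1 = {3}
  L2 = {7}
7 enters at depth 2; path d·d

Answer: 2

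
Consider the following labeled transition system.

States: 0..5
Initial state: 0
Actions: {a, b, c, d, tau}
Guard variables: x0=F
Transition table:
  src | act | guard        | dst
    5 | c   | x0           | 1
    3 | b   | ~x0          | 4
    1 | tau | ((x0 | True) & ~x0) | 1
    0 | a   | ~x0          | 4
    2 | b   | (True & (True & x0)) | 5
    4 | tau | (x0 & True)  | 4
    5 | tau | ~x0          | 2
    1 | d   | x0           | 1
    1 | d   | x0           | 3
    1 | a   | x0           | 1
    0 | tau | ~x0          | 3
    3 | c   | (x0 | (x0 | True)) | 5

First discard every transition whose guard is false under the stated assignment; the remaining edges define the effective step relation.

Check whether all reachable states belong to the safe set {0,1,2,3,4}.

Safe = {0,1,2,3,4}
Reachable = {0,2,3,4,5}
  0: ok
  2: ok
  3: ok
  4: ok
  5: outside
counterexample path to 5: tau·c

Answer: INVARIANT VIOLATED at state 5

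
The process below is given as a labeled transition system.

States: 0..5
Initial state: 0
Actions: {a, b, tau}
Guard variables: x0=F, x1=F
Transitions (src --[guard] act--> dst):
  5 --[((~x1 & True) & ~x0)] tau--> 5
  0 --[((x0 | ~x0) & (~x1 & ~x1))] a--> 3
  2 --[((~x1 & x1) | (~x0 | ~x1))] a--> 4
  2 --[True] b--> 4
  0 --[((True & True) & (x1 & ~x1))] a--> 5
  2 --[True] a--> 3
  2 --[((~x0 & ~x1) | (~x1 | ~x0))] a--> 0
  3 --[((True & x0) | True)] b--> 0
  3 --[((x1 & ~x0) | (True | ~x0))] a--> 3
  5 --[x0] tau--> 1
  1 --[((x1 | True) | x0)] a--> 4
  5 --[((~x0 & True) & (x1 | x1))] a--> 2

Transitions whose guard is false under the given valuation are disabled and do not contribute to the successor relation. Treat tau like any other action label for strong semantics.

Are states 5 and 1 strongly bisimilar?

Answer: NOT BISIMILAR

Working:
Bisimulation quotient by refinement:
  P[0] = {{0,1,2,3,4,5}}
  P[1] = {{0,1},{2,3},{4},{5}}
  P[2] = {{0},{1},{2},{3},{4},{5}}
6 equivalence class(es) (converged in 3)
[5]={5}  [1]={1}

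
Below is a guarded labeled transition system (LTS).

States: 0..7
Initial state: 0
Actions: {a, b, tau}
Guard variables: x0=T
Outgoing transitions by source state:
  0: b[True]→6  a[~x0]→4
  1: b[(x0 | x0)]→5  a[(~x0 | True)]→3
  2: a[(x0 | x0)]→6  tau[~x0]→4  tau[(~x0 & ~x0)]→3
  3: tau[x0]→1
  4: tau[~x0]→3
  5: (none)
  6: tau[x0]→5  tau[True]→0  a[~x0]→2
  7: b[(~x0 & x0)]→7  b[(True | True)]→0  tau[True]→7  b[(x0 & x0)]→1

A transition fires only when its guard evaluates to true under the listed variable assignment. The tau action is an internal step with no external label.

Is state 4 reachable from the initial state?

10 transition(s) survive guard evaluation.
depth 0: {0}
depth 1: {6}  now seen {0,6}
depth 2: {5}  now seen {0,5,6}
Reach set: {0,5,6}

Answer: UNREACHABLE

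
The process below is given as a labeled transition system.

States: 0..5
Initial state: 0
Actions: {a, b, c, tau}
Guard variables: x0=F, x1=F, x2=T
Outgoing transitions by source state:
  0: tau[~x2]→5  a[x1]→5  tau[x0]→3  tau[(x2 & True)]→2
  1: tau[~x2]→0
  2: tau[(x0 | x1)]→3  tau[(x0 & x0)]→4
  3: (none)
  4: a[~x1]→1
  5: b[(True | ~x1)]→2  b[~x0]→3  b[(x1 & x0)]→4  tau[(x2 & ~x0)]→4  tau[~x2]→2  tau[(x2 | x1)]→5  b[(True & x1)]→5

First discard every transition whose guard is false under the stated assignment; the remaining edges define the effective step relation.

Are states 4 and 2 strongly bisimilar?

Bisimulation quotient by refinement:
  round 0: {{0,1,2,3,4,5}}
  round 1: {{0},{1,2,3},{4},{5}}
4 equivalence class(es) (converged in 2)
4∈{4}, 2∈{1,2,3}

Answer: NOT BISIMILAR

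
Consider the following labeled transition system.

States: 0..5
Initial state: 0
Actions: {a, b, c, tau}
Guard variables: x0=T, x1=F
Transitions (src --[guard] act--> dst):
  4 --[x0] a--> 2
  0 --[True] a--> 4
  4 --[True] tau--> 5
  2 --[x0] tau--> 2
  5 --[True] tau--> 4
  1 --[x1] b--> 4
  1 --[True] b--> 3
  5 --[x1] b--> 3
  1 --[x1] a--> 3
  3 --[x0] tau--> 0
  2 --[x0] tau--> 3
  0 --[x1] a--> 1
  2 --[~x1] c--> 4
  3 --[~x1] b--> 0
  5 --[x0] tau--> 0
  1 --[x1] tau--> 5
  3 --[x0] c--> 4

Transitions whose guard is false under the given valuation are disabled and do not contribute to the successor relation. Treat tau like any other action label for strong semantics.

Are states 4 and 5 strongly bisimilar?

Compute ~ classes (split until stable):
  P[0] = {{0,1,2,3,4,5}}
  P[1] = {{0},{1},{2},{3},{4},{5}}
Fixed point at round 2; 6 class(es).
4∈{4}, 5∈{5}

Answer: NOT BISIMILAR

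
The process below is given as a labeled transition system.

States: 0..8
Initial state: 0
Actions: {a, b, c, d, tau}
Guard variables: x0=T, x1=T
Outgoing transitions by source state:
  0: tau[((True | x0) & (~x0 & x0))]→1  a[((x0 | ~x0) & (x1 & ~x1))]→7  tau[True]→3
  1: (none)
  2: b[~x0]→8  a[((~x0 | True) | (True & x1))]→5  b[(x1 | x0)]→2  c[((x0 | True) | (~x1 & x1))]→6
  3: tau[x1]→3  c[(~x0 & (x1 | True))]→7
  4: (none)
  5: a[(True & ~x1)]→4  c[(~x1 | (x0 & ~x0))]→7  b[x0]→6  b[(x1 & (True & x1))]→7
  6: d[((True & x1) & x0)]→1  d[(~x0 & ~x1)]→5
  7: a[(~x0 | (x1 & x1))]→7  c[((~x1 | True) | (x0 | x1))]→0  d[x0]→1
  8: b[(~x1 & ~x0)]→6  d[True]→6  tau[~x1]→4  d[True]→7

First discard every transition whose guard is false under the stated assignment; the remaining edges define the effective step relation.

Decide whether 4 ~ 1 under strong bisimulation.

Bisimulation quotient by refinement:
  π0 = {{0,1,2,3,4,5,6,7,8}}
  π1 = {{0,3},{1,4},{2},{5},{6,8},{7}}
  π2 = {{0,3},{1,4},{2},{5},{6},{7},{8}}
stable after 3 split(s): 7 block(s)
[4]={1,4}  [1]={1,4}

Answer: BISIMILAR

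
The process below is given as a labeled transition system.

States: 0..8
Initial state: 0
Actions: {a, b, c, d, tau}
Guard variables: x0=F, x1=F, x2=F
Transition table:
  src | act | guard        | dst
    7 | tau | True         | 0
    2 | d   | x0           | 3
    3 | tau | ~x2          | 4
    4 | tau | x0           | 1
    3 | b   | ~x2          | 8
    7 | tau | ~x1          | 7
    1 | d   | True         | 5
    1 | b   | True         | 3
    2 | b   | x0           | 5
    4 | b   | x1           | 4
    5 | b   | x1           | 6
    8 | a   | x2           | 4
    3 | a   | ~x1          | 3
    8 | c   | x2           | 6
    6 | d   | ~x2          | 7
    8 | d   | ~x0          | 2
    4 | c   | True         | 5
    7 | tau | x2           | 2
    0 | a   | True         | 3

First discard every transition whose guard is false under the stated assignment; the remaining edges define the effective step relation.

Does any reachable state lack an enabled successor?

Reach set: {0,2,3,4,5,8}
  0: a→3  [1 out]
  2: ∅  [STUCK]
  3: a→3  b→8  tau→4  [3 out]
  4: c→5  [1 out]
  5: ∅  [STUCK]
  8: d→2  [1 out]
witness 2: a·b·d

Answer: DEADLOCK at state 2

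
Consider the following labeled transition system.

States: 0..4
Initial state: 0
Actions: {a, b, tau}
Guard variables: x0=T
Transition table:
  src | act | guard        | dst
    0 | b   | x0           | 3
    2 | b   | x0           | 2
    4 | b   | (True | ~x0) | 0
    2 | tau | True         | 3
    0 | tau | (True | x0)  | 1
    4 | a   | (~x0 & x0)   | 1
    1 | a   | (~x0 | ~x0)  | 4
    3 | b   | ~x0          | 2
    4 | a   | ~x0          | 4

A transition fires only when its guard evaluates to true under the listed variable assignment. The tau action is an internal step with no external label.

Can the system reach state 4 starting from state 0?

5 transition(s) survive guard evaluation.
L0 = {0}
L1 = {1,3}  now seen {0,1,3}
R = {0,1,3}

Answer: UNREACHABLE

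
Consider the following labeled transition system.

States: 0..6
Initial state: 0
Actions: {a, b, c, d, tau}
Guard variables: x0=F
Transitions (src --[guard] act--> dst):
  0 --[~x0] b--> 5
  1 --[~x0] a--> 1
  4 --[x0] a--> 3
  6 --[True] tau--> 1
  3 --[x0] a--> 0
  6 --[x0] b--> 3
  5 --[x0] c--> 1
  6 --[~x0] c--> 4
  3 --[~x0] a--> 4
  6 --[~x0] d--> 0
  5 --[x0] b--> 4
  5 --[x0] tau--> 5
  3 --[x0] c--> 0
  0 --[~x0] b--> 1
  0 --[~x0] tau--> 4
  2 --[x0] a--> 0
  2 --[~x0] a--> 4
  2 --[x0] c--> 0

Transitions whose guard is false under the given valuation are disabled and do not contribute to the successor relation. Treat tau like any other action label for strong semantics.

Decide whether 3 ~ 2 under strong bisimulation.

Refine partition for ~:
  π0 = {{0,1,2,3,4,5,6}}
  π1 = {{0},{1,2,3},{4,5},{6}}
  π2 = {{0},{1},{2,3},{4,5},{6}}
Fixed point at round 3; 5 class(es).
3∈{2,3}, 2∈{2,3}

Answer: BISIMILAR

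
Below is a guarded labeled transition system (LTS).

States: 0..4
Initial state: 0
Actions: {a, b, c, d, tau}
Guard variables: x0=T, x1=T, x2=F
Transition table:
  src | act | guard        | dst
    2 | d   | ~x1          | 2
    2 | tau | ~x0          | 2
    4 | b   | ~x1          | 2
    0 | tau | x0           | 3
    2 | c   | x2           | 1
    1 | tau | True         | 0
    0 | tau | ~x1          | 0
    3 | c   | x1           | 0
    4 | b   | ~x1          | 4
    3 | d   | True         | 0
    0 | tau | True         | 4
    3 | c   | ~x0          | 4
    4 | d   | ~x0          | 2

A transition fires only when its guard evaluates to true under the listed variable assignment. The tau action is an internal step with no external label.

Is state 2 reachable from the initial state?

Answer: UNREACHABLE

Working:
After dropping false guards: 5 live edges.
depth 0: {0}
depth 1: {3,4}  now seen {0,3,4}
Reachable = {0,3,4}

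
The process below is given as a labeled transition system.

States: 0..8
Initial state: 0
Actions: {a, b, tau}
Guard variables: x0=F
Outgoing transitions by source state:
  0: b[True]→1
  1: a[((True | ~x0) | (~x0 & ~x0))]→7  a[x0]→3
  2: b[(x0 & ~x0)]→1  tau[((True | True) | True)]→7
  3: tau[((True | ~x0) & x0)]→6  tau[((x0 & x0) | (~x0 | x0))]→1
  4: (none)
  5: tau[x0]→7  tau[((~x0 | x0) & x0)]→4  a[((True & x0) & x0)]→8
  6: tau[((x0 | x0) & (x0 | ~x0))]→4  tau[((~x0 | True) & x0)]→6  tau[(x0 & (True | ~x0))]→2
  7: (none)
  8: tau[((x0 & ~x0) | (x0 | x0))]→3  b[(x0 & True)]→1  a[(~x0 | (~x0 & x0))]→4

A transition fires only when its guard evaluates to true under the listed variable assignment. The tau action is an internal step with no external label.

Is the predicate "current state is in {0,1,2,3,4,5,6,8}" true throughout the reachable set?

Answer: INVARIANT VIOLATED at state 7

Working:
Allowed set {0,1,2,3,4,5,6,8}
R = {0,1,7}
  0: ok
  1: ok
  7: ✗ unsafe
witness against invariant: b·a → 7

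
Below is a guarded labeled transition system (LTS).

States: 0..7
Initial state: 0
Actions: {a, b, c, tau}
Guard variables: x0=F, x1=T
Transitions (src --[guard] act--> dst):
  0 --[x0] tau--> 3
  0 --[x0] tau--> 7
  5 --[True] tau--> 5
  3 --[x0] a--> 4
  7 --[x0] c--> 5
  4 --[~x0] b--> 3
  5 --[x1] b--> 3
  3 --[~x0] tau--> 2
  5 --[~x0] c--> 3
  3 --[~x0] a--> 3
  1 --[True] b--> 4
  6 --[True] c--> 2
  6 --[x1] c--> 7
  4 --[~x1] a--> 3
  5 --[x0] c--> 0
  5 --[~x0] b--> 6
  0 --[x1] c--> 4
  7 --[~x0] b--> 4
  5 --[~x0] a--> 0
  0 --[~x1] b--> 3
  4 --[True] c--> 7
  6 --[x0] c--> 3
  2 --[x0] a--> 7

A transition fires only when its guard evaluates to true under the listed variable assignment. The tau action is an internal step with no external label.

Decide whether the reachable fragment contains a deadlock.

Answer: DEADLOCK at state 2

Working:
R = {0,2,3,4,7}
  0: c→4  [1 exit(s)]
  2: ∅  [deadlock]
  3: a→3  tau→2  [2 exit(s)]
  4: b→3  c→7  [2 exit(s)]
  7: b→4  [1 exit(s)]
Path to 2: c·b·tau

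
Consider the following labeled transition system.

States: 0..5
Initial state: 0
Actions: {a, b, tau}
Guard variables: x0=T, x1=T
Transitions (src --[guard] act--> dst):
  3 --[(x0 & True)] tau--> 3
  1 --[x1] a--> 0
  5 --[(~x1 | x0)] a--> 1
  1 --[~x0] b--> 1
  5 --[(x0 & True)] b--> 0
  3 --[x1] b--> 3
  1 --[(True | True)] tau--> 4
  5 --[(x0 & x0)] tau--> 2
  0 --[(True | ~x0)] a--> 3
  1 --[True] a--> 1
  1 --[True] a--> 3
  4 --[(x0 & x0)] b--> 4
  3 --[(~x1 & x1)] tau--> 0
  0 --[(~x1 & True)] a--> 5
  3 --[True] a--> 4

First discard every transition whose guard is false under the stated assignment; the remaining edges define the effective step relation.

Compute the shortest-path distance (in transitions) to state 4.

BFS to 4:
  Layer 0: {0}
  Layer 1: {3}
  Layer 2: {4}
4 enters at depth 2; path a·a

Answer: 2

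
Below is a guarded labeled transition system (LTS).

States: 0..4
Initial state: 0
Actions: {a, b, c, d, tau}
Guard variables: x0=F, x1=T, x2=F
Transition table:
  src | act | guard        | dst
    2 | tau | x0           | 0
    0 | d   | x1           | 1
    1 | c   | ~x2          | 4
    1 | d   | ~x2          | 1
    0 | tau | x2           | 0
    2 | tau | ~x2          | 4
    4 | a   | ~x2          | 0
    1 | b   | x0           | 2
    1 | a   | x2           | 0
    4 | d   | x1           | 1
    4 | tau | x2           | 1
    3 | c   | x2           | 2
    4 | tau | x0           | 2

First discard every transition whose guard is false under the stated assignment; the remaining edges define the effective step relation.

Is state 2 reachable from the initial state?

After dropping false guards: 6 live edges.
depth 0: {0}
depth 1: {1}  cumulative {0,1}
depth 2: {4}  cumulative {0,1,4}
Reachable = {0,1,4}

Answer: UNREACHABLE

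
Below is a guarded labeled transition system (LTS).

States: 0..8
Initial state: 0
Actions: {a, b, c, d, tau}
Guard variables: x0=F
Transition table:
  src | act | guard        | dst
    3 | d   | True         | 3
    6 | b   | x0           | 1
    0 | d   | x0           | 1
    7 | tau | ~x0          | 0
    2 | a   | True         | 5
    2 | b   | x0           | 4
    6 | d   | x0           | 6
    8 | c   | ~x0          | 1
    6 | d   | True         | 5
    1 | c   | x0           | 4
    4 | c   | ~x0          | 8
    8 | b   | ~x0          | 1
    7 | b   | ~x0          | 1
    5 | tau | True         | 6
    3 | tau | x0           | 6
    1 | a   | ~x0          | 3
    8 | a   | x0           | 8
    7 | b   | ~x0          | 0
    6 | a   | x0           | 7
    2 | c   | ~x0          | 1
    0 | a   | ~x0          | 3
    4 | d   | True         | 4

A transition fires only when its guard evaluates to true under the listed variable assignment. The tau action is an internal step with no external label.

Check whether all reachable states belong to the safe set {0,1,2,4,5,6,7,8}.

Allowed set {0,1,2,4,5,6,7,8}
Reach set: {0,3}
  0: ok
  3: VIOLATES
witness against invariant: a → 3

Answer: INVARIANT VIOLATED at state 3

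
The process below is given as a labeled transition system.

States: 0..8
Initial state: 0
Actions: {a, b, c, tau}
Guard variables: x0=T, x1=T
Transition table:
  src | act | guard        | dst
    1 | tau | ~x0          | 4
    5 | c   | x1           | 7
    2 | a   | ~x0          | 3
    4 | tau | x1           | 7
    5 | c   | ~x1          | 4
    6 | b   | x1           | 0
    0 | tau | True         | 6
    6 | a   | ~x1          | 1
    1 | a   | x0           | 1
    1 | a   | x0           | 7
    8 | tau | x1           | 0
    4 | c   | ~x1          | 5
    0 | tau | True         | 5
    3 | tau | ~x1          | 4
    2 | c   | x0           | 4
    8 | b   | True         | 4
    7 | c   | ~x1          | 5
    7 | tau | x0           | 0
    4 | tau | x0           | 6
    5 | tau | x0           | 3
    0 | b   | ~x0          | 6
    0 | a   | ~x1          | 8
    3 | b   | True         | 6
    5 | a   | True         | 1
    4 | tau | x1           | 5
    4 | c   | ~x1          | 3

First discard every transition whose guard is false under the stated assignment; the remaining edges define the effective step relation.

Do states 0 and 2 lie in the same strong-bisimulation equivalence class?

Answer: NOT BISIMILAR

Working:
Compute ~ classes (split until stable):
  round 0: {{0,1,2,3,4,5,6,7,8}}
  round 1: {{0,4,7},{1},{2},{3,6},{5},{8}}
  round 2: {{0},{1},{2},{3},{4},{5},{6},{7},{8}}
Fixed point at round 3; 9 class(es).
[0]={0}  [2]={2}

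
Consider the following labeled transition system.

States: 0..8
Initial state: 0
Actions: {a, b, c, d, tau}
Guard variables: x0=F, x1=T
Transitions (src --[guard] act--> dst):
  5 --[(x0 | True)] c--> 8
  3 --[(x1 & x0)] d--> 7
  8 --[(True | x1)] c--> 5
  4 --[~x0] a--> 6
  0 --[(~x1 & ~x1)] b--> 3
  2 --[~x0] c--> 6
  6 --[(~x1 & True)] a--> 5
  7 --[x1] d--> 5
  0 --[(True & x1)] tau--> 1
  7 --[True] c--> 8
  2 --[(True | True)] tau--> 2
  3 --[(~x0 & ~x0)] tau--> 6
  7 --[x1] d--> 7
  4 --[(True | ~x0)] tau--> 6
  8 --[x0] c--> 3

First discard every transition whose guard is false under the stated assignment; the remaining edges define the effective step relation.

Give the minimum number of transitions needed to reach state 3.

Answer: UNREACHABLE

Trace:
BFS to 3:
  Layer 0: {0}
  Layer 1: {1}
3 never appears.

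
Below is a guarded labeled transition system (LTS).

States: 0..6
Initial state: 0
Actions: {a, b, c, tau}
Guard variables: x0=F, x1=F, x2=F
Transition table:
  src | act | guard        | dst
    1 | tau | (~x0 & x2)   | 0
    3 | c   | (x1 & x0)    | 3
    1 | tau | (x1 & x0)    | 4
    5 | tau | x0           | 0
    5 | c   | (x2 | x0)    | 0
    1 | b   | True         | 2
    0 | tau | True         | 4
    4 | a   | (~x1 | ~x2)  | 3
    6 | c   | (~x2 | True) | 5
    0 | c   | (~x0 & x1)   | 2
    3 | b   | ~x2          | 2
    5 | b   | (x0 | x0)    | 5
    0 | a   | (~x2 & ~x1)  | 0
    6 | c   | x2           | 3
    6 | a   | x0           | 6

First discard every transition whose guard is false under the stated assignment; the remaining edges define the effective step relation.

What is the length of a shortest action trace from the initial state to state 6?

Layered search for 6:
  Layer 0: {0}
  Layer 1: {4}
  Layer 2: {3}
  Layer 3: {2}
6 never appears.

Answer: UNREACHABLE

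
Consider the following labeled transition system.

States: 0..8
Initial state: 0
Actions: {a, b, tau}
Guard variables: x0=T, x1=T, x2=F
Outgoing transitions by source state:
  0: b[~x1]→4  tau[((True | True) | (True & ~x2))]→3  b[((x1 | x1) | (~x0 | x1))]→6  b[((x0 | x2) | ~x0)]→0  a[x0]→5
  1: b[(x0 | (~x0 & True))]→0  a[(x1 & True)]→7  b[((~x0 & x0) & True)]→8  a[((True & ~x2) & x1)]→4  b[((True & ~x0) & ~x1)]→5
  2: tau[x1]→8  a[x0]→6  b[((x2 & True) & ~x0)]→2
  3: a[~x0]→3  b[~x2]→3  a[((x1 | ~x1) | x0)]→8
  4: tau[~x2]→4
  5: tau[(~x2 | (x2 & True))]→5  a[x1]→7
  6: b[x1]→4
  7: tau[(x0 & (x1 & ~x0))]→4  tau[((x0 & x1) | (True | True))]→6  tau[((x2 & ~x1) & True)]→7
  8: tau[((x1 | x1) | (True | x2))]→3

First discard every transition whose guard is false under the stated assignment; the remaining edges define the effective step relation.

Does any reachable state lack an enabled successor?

Reach set: {0,3,4,5,6,7,8}
  0: a→5  b→0  b→6  tau→3  [4 out]
  3: a→8  b→3  [2 out]
  4: tau→4  [1 out]
  5: a→7  tau→5  [2 out]
  6: b→4  [1 out]
  7: tau→6  [1 out]
  8: tau→3  [1 out]

Answer: DEADLOCK-FREE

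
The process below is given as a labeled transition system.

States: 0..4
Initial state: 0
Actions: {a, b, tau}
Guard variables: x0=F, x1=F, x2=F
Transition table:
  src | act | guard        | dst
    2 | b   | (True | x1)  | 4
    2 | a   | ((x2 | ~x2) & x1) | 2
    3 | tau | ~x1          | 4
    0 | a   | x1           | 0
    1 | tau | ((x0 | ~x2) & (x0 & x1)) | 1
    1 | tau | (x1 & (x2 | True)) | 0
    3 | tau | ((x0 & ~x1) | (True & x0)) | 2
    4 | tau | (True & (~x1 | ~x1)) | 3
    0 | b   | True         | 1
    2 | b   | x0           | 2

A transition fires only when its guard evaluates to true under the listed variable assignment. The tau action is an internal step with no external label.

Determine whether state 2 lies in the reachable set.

Answer: UNREACHABLE

Analysis:
4 transition(s) survive guard evaluation.
Layer 0: {0}
Layer 1: {1}  now seen {0,1}
Reach set: {0,1}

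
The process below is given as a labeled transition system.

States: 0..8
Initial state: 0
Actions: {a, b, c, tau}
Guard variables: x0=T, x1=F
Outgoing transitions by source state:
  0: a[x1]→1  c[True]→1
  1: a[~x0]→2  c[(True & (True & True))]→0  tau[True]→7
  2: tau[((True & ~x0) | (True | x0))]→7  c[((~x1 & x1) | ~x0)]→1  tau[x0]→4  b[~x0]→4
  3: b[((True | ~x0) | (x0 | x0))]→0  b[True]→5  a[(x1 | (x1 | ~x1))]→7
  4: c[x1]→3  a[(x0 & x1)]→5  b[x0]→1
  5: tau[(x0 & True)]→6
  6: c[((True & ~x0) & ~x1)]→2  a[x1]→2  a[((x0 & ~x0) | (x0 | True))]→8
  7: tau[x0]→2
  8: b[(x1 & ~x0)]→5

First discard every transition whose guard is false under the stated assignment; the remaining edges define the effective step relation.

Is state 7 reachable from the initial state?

12 transition(s) survive guard evaluation.
L0 = {0}
L1 = {1}  total {0,1}
L2 = {7}  total {0,1,7}
L3 = {2}  total {0,1,2,7}
L4 = {4}  total {0,1,2,4,7}
Reachable = {0,1,2,4,7}
Path to 7: c·tau

Answer: REACHABLE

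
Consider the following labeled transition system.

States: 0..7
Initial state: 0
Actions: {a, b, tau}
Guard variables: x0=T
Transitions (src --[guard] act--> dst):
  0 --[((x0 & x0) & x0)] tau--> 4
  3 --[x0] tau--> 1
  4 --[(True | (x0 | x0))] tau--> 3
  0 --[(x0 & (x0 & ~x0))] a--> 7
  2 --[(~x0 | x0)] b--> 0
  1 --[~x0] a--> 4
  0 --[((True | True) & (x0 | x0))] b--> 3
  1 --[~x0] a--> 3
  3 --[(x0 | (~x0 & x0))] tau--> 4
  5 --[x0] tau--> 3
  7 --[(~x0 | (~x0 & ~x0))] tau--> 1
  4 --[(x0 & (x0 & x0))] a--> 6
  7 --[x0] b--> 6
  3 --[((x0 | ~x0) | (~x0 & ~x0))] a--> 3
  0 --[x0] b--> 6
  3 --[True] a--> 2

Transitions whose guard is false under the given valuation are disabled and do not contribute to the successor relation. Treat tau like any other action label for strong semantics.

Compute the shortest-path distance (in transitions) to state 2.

Breadth-first toward 2:
  L0 = {0}
  L1 = {3,4,6}
  L2 = {1,2}
depth(2)=2, e.g. b·a

Answer: 2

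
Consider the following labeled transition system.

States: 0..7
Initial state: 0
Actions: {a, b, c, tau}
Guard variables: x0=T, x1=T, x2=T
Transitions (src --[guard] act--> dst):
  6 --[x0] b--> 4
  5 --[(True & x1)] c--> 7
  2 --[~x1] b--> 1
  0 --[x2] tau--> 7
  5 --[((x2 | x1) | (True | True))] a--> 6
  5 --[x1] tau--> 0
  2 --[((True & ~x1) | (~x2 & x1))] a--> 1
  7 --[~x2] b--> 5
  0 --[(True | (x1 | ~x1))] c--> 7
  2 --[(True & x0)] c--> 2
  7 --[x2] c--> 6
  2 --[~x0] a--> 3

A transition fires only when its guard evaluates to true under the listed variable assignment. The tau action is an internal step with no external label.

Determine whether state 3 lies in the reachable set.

8 transition(s) survive guard evaluation.
L0 = {0}
L1 = {7}  cumulative {0,7}
L2 = {6}  cumulative {0,6,7}
L3 = {4}  cumulative {0,4,6,7}
Reach set: {0,4,6,7}

Answer: UNREACHABLE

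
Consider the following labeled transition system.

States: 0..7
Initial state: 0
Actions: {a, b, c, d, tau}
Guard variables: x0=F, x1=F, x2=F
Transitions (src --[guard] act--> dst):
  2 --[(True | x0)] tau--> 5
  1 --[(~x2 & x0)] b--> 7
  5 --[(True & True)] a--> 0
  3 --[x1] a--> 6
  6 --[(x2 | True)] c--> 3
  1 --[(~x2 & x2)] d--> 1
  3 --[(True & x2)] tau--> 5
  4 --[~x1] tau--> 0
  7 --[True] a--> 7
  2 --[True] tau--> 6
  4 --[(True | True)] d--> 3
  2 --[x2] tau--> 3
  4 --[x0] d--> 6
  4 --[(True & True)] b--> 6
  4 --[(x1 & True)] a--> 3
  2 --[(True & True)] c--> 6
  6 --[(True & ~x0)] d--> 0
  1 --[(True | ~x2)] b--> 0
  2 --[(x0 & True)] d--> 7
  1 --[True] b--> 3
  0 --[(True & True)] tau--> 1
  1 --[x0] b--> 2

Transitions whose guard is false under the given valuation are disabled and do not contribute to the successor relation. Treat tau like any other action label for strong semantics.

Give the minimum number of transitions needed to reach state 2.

Layered search for 2:
  depth 0: {0}
  depth 1: {1}
  depth 2: {3}
2 never appears.

Answer: UNREACHABLE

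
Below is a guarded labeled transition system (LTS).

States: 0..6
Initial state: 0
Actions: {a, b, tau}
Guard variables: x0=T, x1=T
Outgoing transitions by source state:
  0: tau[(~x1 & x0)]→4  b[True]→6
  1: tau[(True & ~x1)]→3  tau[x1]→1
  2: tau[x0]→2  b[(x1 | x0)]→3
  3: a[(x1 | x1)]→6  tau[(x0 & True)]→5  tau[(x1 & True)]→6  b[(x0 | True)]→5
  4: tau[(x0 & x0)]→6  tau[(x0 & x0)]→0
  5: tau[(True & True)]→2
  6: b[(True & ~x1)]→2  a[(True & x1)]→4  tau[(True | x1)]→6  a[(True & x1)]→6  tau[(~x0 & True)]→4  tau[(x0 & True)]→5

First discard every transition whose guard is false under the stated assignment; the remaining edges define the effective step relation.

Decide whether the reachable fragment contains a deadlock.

R = {0,2,3,4,5,6}
  0: b→6  [1 exit(s)]
  2: b→3  tau→2  [2 exit(s)]
  3: a→6  b→5  tau→5  tau→6  [4 exit(s)]
  4: tau→0  tau→6  [2 exit(s)]
  5: tau→2  [1 exit(s)]
  6: a→4  a→6  tau→5  tau→6  [4 exit(s)]

Answer: DEADLOCK-FREE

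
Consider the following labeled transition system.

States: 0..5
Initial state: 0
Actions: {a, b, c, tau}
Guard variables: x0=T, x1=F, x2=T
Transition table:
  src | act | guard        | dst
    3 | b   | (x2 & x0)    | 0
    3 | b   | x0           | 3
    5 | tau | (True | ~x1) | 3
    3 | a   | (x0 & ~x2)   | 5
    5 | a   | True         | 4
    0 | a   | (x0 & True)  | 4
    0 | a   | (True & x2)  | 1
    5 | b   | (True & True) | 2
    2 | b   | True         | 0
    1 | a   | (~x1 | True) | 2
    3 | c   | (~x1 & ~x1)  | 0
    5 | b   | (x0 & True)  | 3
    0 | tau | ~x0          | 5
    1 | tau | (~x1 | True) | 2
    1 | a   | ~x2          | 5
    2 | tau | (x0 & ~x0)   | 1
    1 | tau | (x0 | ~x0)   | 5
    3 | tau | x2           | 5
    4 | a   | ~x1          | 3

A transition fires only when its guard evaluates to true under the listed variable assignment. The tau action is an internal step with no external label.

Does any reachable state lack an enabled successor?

Answer: DEADLOCK-FREE

Analysis:
Reachable = {0,1,2,3,4,5}
  0: a→1  a→4  [2 out]
  1: a→2  tau→2  tau→5  [3 out]
  2: b→0  [1 out]
  3: b→0  b→3  c→0  tau→5  [4 out]
  4: a→3  [1 out]
  5: a→4  b→2  b→3  tau→3  [4 out]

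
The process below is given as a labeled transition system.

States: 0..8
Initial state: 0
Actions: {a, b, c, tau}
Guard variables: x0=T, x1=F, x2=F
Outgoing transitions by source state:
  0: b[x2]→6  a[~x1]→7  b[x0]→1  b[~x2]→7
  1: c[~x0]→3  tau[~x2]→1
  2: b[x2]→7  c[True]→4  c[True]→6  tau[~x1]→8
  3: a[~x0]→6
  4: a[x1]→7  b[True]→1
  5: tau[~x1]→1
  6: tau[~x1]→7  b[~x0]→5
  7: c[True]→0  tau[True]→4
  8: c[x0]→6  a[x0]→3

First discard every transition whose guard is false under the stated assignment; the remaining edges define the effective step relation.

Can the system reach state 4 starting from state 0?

14 transition(s) survive guard evaluation.
Layer 0: {0}
Layer 1: {1,7}  total {0,1,7}
Layer 2: {4}  total {0,1,4,7}
Reachable = {0,1,4,7}
trace reaching 4: a·tau

Answer: REACHABLE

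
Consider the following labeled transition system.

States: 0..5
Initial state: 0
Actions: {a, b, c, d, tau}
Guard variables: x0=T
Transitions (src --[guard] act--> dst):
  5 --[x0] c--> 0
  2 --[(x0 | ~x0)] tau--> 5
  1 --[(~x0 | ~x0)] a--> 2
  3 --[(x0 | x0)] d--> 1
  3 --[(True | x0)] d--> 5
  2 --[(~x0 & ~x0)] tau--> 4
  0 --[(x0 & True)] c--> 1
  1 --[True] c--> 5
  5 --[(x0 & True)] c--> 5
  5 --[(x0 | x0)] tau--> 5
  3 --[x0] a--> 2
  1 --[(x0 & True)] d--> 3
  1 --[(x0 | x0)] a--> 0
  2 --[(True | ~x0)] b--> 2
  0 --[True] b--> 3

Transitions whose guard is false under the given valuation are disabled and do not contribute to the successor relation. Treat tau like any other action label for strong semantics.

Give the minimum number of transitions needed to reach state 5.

Layered search for 5:
  L0 = {0}
  L1 = {1,3}
  L2 = {2,5}
5 enters at depth 2; path b·d

Answer: 2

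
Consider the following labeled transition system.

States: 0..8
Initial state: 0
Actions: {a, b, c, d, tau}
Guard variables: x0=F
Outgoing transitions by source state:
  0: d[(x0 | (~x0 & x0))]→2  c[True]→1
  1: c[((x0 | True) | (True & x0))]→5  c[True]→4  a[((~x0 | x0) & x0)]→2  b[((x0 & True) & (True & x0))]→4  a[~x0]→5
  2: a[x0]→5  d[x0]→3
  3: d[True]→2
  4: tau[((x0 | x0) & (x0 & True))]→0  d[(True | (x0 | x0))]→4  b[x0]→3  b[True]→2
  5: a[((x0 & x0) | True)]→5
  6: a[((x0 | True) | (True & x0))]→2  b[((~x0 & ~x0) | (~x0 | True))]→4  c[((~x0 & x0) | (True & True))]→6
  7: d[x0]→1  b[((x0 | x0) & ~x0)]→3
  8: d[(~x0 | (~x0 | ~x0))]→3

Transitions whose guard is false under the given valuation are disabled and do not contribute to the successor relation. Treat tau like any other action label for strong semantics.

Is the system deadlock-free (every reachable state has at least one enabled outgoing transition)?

R = {0,1,2,4,5}
  0: c→1  [1 out]
  1: a→5  c→4  c→5  [3 out]
  2: ∅  [no exit]
  4: b→2  d→4  [2 out]
  5: a→5  [1 out]
trace reaching 2: c·c·b

Answer: DEADLOCK at state 2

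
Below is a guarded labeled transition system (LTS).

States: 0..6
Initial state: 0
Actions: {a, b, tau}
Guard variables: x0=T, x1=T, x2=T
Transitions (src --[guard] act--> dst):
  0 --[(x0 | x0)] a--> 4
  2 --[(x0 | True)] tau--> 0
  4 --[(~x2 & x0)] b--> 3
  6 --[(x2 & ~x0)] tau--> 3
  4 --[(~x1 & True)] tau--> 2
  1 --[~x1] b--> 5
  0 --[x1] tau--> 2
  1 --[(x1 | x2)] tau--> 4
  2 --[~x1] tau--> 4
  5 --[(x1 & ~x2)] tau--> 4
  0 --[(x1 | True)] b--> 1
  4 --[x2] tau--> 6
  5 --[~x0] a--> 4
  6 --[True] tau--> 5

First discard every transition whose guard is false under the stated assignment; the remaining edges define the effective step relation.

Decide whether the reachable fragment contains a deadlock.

Answer: DEADLOCK at state 5

Analysis:
Reachable = {0,1,2,4,5,6}
  0: a→4  b→1  tau→2  [deg 3]
  1: tau→4  [deg 1]
  2: tau→0  [deg 1]
  4: tau→6  [deg 1]
  5: ∅  [deadlock]
  6: tau→5  [deg 1]
witness 5: a·tau·tau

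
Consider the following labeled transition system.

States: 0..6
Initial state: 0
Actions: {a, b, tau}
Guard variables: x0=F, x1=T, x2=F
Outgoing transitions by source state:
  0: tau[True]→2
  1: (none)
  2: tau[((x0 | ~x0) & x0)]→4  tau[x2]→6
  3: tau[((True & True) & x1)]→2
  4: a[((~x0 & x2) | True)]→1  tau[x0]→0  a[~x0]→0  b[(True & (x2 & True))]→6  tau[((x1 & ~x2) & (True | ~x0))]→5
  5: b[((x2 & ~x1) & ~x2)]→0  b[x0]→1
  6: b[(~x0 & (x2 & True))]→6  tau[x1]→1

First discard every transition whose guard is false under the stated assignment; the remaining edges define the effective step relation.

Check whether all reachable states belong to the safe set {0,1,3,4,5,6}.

Allowed set {0,1,3,4,5,6}
R = {0,2}
  0: safe
  2: VIOLATES
counterexample path to 2: tau

Answer: INVARIANT VIOLATED at state 2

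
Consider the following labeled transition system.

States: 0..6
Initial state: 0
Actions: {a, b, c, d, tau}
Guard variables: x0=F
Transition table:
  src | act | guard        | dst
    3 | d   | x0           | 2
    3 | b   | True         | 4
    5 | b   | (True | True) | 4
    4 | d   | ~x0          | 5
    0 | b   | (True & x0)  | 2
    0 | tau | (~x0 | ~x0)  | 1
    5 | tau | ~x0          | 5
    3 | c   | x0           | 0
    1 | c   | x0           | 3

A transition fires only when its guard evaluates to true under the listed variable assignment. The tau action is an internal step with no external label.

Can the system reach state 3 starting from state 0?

Answer: UNREACHABLE

Trace:
5 transition(s) survive guard evaluation.
Layer 0: {0}
Layer 1: {1}  now seen {0,1}
R = {0,1}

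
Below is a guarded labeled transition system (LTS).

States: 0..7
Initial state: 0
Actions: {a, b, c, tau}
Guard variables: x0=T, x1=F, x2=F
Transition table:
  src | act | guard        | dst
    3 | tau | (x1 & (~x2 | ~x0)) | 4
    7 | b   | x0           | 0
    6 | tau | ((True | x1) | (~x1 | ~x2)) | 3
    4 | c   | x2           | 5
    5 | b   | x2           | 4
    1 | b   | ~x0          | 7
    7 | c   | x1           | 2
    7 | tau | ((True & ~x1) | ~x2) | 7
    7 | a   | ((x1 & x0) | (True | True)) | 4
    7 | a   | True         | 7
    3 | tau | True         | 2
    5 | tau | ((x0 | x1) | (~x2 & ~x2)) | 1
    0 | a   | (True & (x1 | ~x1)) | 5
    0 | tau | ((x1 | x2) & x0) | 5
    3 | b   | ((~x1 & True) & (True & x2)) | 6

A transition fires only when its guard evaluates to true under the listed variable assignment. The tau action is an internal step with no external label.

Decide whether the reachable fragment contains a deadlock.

Answer: DEADLOCK at state 1

Trace:
Reachable = {0,1,5}
  0: a→5  [1 exit(s)]
  1: ∅  [STUCK]
  5: tau→1  [1 exit(s)]
trace reaching 1: a·tau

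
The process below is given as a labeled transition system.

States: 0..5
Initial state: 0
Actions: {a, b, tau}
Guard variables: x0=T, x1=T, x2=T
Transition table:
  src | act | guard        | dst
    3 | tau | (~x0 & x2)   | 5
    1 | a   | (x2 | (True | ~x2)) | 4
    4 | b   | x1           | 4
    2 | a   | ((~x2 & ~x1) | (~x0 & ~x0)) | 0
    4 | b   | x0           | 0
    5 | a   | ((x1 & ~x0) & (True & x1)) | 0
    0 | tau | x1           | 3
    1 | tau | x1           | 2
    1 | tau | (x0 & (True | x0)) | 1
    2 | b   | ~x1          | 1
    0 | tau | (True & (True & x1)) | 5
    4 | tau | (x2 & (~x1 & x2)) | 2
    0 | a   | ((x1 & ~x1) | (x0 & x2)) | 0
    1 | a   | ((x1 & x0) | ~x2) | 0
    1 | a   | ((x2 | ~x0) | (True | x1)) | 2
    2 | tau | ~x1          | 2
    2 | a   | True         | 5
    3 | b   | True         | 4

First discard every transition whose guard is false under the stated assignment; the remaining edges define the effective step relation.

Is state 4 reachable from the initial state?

After dropping false guards: 12 live edges.
Layer 0: {0}
Layer 1: {3,5}  now seen {0,3,5}
Layer 2: {4}  now seen {0,3,4,5}
R = {0,3,4,5}
trace reaching 4: tau·b

Answer: REACHABLE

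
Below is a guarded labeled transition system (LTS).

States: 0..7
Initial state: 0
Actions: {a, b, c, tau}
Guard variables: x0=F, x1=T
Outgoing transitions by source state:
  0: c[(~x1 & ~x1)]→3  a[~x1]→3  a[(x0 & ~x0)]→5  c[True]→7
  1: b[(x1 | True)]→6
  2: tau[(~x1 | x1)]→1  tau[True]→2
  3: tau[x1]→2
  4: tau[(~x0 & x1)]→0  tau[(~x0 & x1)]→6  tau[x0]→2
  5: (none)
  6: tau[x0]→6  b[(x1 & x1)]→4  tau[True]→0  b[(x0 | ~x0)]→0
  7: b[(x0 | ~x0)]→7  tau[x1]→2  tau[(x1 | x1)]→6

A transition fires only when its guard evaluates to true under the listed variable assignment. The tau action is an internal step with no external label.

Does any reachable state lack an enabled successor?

Reachable = {0,1,2,4,6,7}
  0: c→7  [deg 1]
  1: b→6  [deg 1]
  2: tau→1  tau→2  [deg 2]
  4: tau→0  tau→6  [deg 2]
  6: b→0  b→4  tau→0  [deg 3]
  7: b→7  tau→2  tau→6  [deg 3]

Answer: DEADLOCK-FREE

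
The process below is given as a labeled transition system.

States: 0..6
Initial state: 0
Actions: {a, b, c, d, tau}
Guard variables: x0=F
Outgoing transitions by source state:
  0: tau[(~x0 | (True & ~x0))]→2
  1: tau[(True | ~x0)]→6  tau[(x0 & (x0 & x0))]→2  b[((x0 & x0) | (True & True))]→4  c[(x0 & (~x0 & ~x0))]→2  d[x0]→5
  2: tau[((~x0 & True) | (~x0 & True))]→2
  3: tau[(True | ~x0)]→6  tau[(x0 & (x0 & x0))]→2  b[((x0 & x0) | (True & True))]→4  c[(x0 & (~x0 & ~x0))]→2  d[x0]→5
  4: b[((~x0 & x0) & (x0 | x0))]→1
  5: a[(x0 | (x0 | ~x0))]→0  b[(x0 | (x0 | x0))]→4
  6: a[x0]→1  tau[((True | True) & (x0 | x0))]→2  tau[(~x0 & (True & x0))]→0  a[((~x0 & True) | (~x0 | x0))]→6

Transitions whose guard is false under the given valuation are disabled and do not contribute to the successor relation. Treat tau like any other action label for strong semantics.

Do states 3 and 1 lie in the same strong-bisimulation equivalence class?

Answer: BISIMILAR

Trace:
Refine partition for ~:
  round 0: {{0,1,2,3,4,5,6}}
  round 1: {{0,2},{1,3},{4},{5,6}}
  round 2: {{0,2},{1,3},{4},{5},{6}}
Fixed point at round 3; 5 class(es).
class of 3: {1,3}; class of 1: {1,3}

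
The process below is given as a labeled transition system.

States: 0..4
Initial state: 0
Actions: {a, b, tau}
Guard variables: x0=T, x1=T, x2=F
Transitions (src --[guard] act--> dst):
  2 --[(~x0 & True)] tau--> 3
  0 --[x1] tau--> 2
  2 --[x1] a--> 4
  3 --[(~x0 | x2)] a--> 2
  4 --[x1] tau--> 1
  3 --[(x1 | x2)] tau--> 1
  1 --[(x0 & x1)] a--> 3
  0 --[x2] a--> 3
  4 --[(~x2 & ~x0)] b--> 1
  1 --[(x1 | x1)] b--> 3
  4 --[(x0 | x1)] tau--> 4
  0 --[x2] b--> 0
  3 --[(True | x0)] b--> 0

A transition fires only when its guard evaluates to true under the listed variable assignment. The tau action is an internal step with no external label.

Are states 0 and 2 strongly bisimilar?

Answer: NOT BISIMILAR

Analysis:
Compute ~ classes (split until stable):
  P[0] = {{0,1,2,3,4}}
  P[1] = {{0,4},{1},{2},{3}}
  P[2] = {{0},{1},{2},{3},{4}}
Fixed point at round 3; 5 class(es).
[0]={0}  [2]={2}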